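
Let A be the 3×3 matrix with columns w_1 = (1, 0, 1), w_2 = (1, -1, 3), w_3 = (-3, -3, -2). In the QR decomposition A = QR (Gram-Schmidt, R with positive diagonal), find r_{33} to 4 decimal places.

q_1 = w_1/‖w_1‖ = (1, 0, 1)/1.4142 = (0.7071, 0.0000, 0.7071).
r_{12} = q_1·w_2 = 2.8284.
u_2 = w_2 − 2.8284·q_1 = (-1.0000, -1.0000, 1.0000).
‖u_2‖ = 1.7321, so q_2 = (-0.5774, -0.5774, 0.5774).
r_{13} = q_1·w_3 = -3.5355; r_{23} = q_2·w_3 = 2.3094.
u_3 = w_3 + 3.5355·q_1 − 2.3094·q_2 = (0.8333, -1.6667, -0.8333).
r_{33} = ‖u_3‖ = 2.0412.

r_{33} = 2.0412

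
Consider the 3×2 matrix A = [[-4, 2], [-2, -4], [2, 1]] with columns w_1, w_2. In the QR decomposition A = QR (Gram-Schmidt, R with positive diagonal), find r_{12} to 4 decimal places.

w_1 = (-4, -2, 2); ‖w_1‖ = 4.8990, so q_1 = (-0.8165, -0.4082, 0.4082).
r_{12} = q_1·w_2 = 0.4082.

r_{12} = 0.4082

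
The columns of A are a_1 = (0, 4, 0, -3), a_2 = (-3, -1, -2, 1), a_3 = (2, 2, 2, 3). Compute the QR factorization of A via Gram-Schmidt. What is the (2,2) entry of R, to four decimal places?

r_{22} = 3.6111

q_1 = a_1/‖a_1‖ = (0, 4, 0, -3)/5.0000 = (0.0000, 0.8000, 0.0000, -0.6000).
r_{12} = q_1·a_2 = -1.4000.
u_2 = a_2 + 1.4000·q_1 = (-3.0000, 0.1200, -2.0000, 0.1600).
r_{22} = ‖u_2‖ = 3.6111.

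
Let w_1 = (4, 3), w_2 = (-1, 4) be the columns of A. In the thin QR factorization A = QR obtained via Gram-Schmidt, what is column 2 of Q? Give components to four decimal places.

e_1 = w_1/‖w_1‖ = (4, 3)/5.0000 = (0.8000, 0.6000).
r_{12} = e_1·w_2 = 1.6000.
u_2 = w_2 − 1.6000·e_1 = (-2.2800, 3.0400).
‖u_2‖ = 3.8000, so e_2 = (-0.6000, 0.8000).

e_2 = (-0.6000, 0.8000)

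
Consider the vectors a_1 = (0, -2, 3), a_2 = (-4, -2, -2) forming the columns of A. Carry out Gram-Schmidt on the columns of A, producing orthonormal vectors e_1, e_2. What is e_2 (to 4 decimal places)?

a_1 = (0, -2, 3); ‖a_1‖ = 3.6056, so e_1 = (0.0000, -0.5547, 0.8321).
e_1·a_2 = 0.0000·(-4) + (-0.5547)·(-2) + 0.8321·(-2) = -0.5547.
u_2 = a_2 + 0.5547·e_1 = (-4.0000, -2.3077, -1.5385).
‖u_2‖ = 4.8675, so e_2 = (-0.8218, -0.4741, -0.3161).

e_2 = (-0.8218, -0.4741, -0.3161)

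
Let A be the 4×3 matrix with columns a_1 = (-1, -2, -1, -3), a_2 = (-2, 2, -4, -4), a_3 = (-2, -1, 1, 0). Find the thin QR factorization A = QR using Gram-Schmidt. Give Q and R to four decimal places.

Q = [[-0.2582, -0.2055, -0.9335], [-0.5164, 0.7451, 0.0418], [-0.2582, -0.5909, 0.3065], [-0.7746, -0.2312, 0.1811]], R = [[3.8730, 3.6148, 0.7746], [0.0000, 5.1897, -0.9249], [0.0000, 0.0000, 2.1318]]

a_1 = (-1, -2, -1, -3); ‖a_1‖ = 3.8730, so q_1 = (-0.2582, -0.5164, -0.2582, -0.7746).
q_1·a_2 = (-0.2582)·(-2) + (-0.5164)·2 + (-0.2582)·(-4) + (-0.7746)·(-4) = 3.6148.
u_2 = a_2 − 3.6148·q_1 = (-1.0667, 3.8667, -3.0667, -1.2000).
‖u_2‖ = 5.1897, so q_2 = (-0.2055, 0.7451, -0.5909, -0.2312).
q_1·a_3 = (-0.2582)·(-2) + (-0.5164)·(-1) + (-0.2582)·1 + (-0.7746)·0 = 0.7746; q_2·a_3 = (-0.2055)·(-2) + 0.7451·(-1) + (-0.5909)·1 + (-0.2312)·0 = -0.9249.
u_3 = a_3 − 0.7746·q_1 + 0.9249·q_2 = (-1.9901, 0.0891, 0.6535, 0.3861).
‖u_3‖ = 2.1318, so q_3 = (-0.9335, 0.0418, 0.3065, 0.1811).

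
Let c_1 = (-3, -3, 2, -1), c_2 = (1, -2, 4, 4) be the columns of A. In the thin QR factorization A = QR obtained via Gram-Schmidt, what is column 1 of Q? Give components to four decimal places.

c_1 = (-3, -3, 2, -1); ‖c_1‖ = 4.7958, so q_1 = (-0.6255, -0.6255, 0.4170, -0.2085).

q_1 = (-0.6255, -0.6255, 0.4170, -0.2085)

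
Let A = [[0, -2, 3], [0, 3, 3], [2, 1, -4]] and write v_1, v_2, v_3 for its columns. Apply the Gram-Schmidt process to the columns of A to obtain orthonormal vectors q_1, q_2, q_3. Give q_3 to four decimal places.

q_3 = (0.8321, 0.5547, 0.0000)

q_1 = v_1/‖v_1‖ = (0, 0, 2)/2.0000 = (0.0000, 0.0000, 1.0000).
r_{12} = q_1·v_2 = 1.0000.
u_2 = v_2 − 1.0000·q_1 = (-2.0000, 3.0000, 0.0000).
‖u_2‖ = 3.6056, so q_2 = (-0.5547, 0.8321, 0.0000).
r_{13} = q_1·v_3 = -4.0000; r_{23} = q_2·v_3 = 0.8321.
u_3 = v_3 + 4.0000·q_1 − 0.8321·q_2 = (3.4615, 2.3077, 0.0000).
‖u_3‖ = 4.1603, so q_3 = (0.8321, 0.5547, 0.0000).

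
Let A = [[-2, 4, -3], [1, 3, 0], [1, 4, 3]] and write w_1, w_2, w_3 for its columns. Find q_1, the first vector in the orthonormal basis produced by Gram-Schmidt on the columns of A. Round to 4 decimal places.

w_1 = (-2, 1, 1); ‖w_1‖ = 2.4495, so q_1 = (-0.8165, 0.4082, 0.4082).

q_1 = (-0.8165, 0.4082, 0.4082)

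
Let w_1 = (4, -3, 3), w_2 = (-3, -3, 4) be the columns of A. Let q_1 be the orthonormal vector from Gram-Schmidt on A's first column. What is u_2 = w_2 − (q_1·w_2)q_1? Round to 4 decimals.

w_1 = (4, -3, 3); ‖w_1‖ = 5.8310, so q_1 = (0.6860, -0.5145, 0.5145).
q_1·w_2 = 0.6860·(-3) + (-0.5145)·(-3) + 0.5145·4 = 1.5435.
u_2 = w_2 − 1.5435·q_1 = (-4.0588, -2.2059, 3.2059).

u_2 = (-4.0588, -2.2059, 3.2059)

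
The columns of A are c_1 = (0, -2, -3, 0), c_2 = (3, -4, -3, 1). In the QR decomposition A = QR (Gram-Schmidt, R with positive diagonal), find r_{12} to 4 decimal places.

c_1 = (0, -2, -3, 0); ‖c_1‖ = 3.6056, so q_1 = (0.0000, -0.5547, -0.8321, 0.0000).
r_{12} = q_1·c_2 = 4.7150.

r_{12} = 4.7150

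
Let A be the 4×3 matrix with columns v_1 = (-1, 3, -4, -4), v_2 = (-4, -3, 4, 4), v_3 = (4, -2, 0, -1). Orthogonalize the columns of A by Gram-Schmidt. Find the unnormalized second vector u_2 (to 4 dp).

q_1 = v_1/‖v_1‖ = (-1, 3, -4, -4)/6.4807 = (-0.1543, 0.4629, -0.6172, -0.6172).
r_{12} = q_1·v_2 = -5.7092.
u_2 = v_2 + 5.7092·q_1 = (-4.8810, -0.3571, 0.4762, 0.4762).

u_2 = (-4.8810, -0.3571, 0.4762, 0.4762)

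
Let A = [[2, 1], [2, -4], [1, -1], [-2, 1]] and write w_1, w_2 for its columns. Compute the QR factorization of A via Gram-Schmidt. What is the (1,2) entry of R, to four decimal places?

r_{12} = -2.4962

e_1 = w_1/‖w_1‖ = (2, 2, 1, -2)/3.6056 = (0.5547, 0.5547, 0.2774, -0.5547).
r_{12} = e_1·w_2 = -2.4962.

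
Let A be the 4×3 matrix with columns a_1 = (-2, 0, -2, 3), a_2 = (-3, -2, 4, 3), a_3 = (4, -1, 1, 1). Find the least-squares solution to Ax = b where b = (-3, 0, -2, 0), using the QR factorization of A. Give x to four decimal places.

x = (0.3729, -0.0908, -0.6138)

a_1 = (-2, 0, -2, 3); ‖a_1‖ = 4.1231, so q_1 = (-0.4851, 0.0000, -0.4851, 0.7276).
q_1·a_2 = (-0.4851)·(-3) + 0.0000·(-2) + (-0.4851)·4 + 0.7276·3 = 1.6977.
u_2 = a_2 − 1.6977·q_1 = (-2.1765, -2.0000, 4.8235, 1.7647).
‖u_2‖ = 5.9260, so q_2 = (-0.3673, -0.3375, 0.8140, 0.2978).
q_1·a_3 = (-0.4851)·4 + 0.0000·(-1) + (-0.4851)·1 + 0.7276·1 = -1.6977; q_2·a_3 = (-0.3673)·4 + (-0.3375)·(-1) + 0.8140·1 + 0.2978·1 = -0.0199.
u_3 = a_3 + 1.6977·q_1 + 0.0199·q_2 = (3.1692, -1.0067, 0.1926, 2.2412).
‖u_3‖ = 4.0146, so q_3 = (0.7894, -0.2508, 0.0480, 0.5583).
Qᵀb = (2.4254, -0.5261, -2.4642).
Back-substitute: x_3 = -2.4642/4.0146 = -0.6138.
x_2 = (-0.5261 + 0.0199·(-0.6138))/5.9260 = -0.0908.
x_1 = (2.4254 − 1.6977·(-0.0908) + 1.6977·(-0.6138))/4.1231 = 0.3729.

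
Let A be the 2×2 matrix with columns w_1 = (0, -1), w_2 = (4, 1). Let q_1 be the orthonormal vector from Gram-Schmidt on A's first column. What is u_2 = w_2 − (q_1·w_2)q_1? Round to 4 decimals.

q_1 = w_1/‖w_1‖ = (0, -1)/1.0000 = (0.0000, -1.0000).
r_{12} = q_1·w_2 = -1.0000.
u_2 = w_2 + 1.0000·q_1 = (4.0000, 0.0000).

u_2 = (4.0000, 0.0000)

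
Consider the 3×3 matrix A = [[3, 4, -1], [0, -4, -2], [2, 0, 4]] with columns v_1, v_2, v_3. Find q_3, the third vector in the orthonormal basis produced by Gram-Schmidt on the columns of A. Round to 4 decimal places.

q_3 = (-0.4851, -0.4851, 0.7276)

v_1 = (3, 0, 2); ‖v_1‖ = 3.6056, so q_1 = (0.8321, 0.0000, 0.5547).
q_1·v_2 = 0.8321·4 + 0.0000·(-4) + 0.5547·0 = 3.3282.
u_2 = v_2 − 3.3282·q_1 = (1.2308, -4.0000, -1.8462).
‖u_2‖ = 4.5742, so q_2 = (0.2691, -0.8745, -0.4036).
q_1·v_3 = 0.8321·(-1) + 0.0000·(-2) + 0.5547·4 = 1.3868; q_2·v_3 = 0.2691·(-1) + (-0.8745)·(-2) + (-0.4036)·4 = -0.1345.
u_3 = v_3 − 1.3868·q_1 + 0.1345·q_2 = (-2.1176, -2.1176, 3.1765).
‖u_3‖ = 4.3656, so q_3 = (-0.4851, -0.4851, 0.7276).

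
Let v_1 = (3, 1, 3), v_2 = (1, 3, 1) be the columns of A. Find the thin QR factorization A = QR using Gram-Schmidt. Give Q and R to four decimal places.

Q = [[0.6882, -0.1622], [0.2294, 0.9733], [0.6882, -0.1622]], R = [[4.3589, 2.0647], [0.0000, 2.5955]]

v_1 = (3, 1, 3); ‖v_1‖ = 4.3589, so e_1 = (0.6882, 0.2294, 0.6882).
e_1·v_2 = 0.6882·1 + 0.2294·3 + 0.6882·1 = 2.0647.
u_2 = v_2 − 2.0647·e_1 = (-0.4211, 2.5263, -0.4211).
‖u_2‖ = 2.5955, so e_2 = (-0.1622, 0.9733, -0.1622).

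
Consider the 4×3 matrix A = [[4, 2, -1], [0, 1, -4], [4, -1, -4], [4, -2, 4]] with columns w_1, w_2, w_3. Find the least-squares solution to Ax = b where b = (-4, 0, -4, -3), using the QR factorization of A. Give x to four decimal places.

x = (-0.9193, -0.0999, 0.0678)

w_1 = (4, 0, 4, 4); ‖w_1‖ = 6.9282, so q_1 = (0.5774, 0.0000, 0.5774, 0.5774).
q_1·w_2 = 0.5774·2 + 0.0000·1 + 0.5774·(-1) + 0.5774·(-2) = -0.5774.
u_2 = w_2 + 0.5774·q_1 = (2.3333, 1.0000, -0.6667, -1.6667).
‖u_2‖ = 3.1091, so q_2 = (0.7505, 0.3216, -0.2144, -0.5361).
q_1·w_3 = 0.5774·(-1) + 0.0000·(-4) + 0.5774·(-4) + 0.5774·4 = -0.5774; q_2·w_3 = 0.7505·(-1) + 0.3216·(-4) + (-0.2144)·(-4) + (-0.5361)·4 = -3.3235.
u_3 = w_3 + 0.5774·q_1 + 3.3235·q_2 = (1.8276, -2.9310, -4.3793, 2.5517).
‖u_3‖ = 6.1336, so q_3 = (0.2980, -0.4779, -0.7140, 0.4160).
Qᵀb = (-6.3509, -0.5361, 0.4160).
Back-substitute: x_3 = 0.4160/6.1336 = 0.0678.
x_2 = (-0.5361 + 3.3235·0.0678)/3.1091 = -0.0999.
x_1 = (-6.3509 + 0.5774·(-0.0999) + 0.5774·0.0678)/6.9282 = -0.9193.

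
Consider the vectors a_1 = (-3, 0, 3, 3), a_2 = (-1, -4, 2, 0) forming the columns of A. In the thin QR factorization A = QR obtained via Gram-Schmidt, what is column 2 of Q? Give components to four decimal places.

q_2 = (0.0000, -0.9428, 0.2357, -0.2357)

q_1 = a_1/‖a_1‖ = (-3, 0, 3, 3)/5.1962 = (-0.5774, 0.0000, 0.5774, 0.5774).
r_{12} = q_1·a_2 = 1.7321.
u_2 = a_2 − 1.7321·q_1 = (0.0000, -4.0000, 1.0000, -1.0000).
‖u_2‖ = 4.2426, so q_2 = (0.0000, -0.9428, 0.2357, -0.2357).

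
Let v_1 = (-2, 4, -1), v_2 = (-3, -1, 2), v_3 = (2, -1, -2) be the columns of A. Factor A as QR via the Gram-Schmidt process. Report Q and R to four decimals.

Q = [[-0.4364, -0.8018, -0.4082], [0.8729, -0.2673, -0.4082], [-0.2182, 0.5345, -0.8165]], R = [[4.5826, 0.0000, -1.3093], [0.0000, 3.7417, -2.4054], [0.0000, 0.0000, 1.2247]]

v_1 = (-2, 4, -1); ‖v_1‖ = 4.5826, so q_1 = (-0.4364, 0.8729, -0.2182).
q_1·v_2 = (-0.4364)·(-3) + 0.8729·(-1) + (-0.2182)·2 = 0.0000.
u_2 = v_2 − 0.0000·q_1 = (-3.0000, -1.0000, 2.0000).
‖u_2‖ = 3.7417, so q_2 = (-0.8018, -0.2673, 0.5345).
q_1·v_3 = (-0.4364)·2 + 0.8729·(-1) + (-0.2182)·(-2) = -1.3093; q_2·v_3 = (-0.8018)·2 + (-0.2673)·(-1) + 0.5345·(-2) = -2.4054.
u_3 = v_3 + 1.3093·q_1 + 2.4054·q_2 = (-0.5000, -0.5000, -1.0000).
‖u_3‖ = 1.2247, so q_3 = (-0.4082, -0.4082, -0.8165).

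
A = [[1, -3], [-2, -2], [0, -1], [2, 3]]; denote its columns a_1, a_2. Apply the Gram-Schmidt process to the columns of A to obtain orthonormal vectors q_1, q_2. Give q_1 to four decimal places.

a_1 = (1, -2, 0, 2); ‖a_1‖ = 3.0000, so q_1 = (0.3333, -0.6667, 0.0000, 0.6667).

q_1 = (0.3333, -0.6667, 0.0000, 0.6667)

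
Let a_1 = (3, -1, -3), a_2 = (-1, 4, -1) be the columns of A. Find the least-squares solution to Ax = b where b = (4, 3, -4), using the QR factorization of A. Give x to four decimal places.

a_1 = (3, -1, -3); ‖a_1‖ = 4.3589, so q_1 = (0.6882, -0.2294, -0.6882).
q_1·a_2 = 0.6882·(-1) + (-0.2294)·4 + (-0.6882)·(-1) = -0.9177.
u_2 = a_2 + 0.9177·q_1 = (-0.3684, 3.7895, -1.6316).
‖u_2‖ = 4.1422, so q_2 = (-0.0889, 0.9148, -0.3939).
Qᵀb = (4.8177, 3.9643).
Back-substitute: x_2 = 3.9643/4.1422 = 0.9571.
x_1 = (4.8177 + 0.9177·0.9571)/4.3589 = 1.3067.

x = (1.3067, 0.9571)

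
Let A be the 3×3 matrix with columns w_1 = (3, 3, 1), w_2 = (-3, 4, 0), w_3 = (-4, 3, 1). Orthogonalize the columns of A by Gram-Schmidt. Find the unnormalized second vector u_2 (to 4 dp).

w_1 = (3, 3, 1); ‖w_1‖ = 4.3589, so e_1 = (0.6882, 0.6882, 0.2294).
e_1·w_2 = 0.6882·(-3) + 0.6882·4 + 0.2294·0 = 0.6882.
u_2 = w_2 − 0.6882·e_1 = (-3.4737, 3.5263, -0.1579).

u_2 = (-3.4737, 3.5263, -0.1579)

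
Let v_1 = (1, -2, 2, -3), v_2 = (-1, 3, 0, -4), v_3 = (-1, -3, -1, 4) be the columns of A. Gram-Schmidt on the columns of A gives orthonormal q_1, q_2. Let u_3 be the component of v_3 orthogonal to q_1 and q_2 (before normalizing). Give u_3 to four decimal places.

u_3 = (-1.6163, -0.8939, -0.4853, -0.2664)

v_1 = (1, -2, 2, -3); ‖v_1‖ = 4.2426, so q_1 = (0.2357, -0.4714, 0.4714, -0.7071).
q_1·v_2 = 0.2357·(-1) + (-0.4714)·3 + 0.4714·0 + (-0.7071)·(-4) = 1.1785.
u_2 = v_2 − 1.1785·q_1 = (-1.2778, 3.5556, -0.5556, -3.1667).
‖u_2‖ = 4.9610, so q_2 = (-0.2576, 0.7167, -0.1120, -0.6383).
q_1·v_3 = 0.2357·(-1) + (-0.4714)·(-3) + 0.4714·(-1) + (-0.7071)·4 = -2.1213; q_2·v_3 = (-0.2576)·(-1) + 0.7167·(-3) + (-0.1120)·(-1) + (-0.6383)·4 = -4.3338.
u_3 = v_3 + 2.1213·q_1 + 4.3338·q_2 = (-1.6163, -0.8939, -0.4853, -0.2664).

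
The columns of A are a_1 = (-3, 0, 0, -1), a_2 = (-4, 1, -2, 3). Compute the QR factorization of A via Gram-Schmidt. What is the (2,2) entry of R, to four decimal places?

e_1 = a_1/‖a_1‖ = (-3, 0, 0, -1)/3.1623 = (-0.9487, 0.0000, 0.0000, -0.3162).
r_{12} = e_1·a_2 = 2.8460.
u_2 = a_2 − 2.8460·e_1 = (-1.3000, 1.0000, -2.0000, 3.9000).
r_{22} = ‖u_2‖ = 4.6797.

r_{22} = 4.6797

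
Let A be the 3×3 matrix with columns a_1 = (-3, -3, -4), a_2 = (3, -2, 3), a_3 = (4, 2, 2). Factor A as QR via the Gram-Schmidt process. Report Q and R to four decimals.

a_1 = (-3, -3, -4); ‖a_1‖ = 5.8310, so e_1 = (-0.5145, -0.5145, -0.6860).
e_1·a_2 = (-0.5145)·3 + (-0.5145)·(-2) + (-0.6860)·3 = -2.5725.
u_2 = a_2 + 2.5725·e_1 = (1.6765, -3.3235, 1.2353).
‖u_2‖ = 3.9220, so e_2 = (0.4274, -0.8474, 0.3150).
e_1·a_3 = (-0.5145)·4 + (-0.5145)·2 + (-0.6860)·2 = -4.4590; e_2·a_3 = 0.4274·4 + (-0.8474)·2 + 0.3150·2 = 0.6449.
u_3 = a_3 + 4.4590·e_1 − 0.6449·e_2 = (1.4302, 0.2524, -1.2620).
‖u_3‖ = 1.9240, so e_3 = (0.7434, 0.1312, -0.6559).

Q = [[-0.5145, 0.4274, 0.7434], [-0.5145, -0.8474, 0.1312], [-0.6860, 0.3150, -0.6559]], R = [[5.8310, -2.5725, -4.4590], [0.0000, 3.9220, 0.6449], [0.0000, 0.0000, 1.9240]]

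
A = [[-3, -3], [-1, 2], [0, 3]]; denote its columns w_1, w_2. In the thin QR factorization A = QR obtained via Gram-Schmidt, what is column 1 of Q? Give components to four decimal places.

w_1 = (-3, -1, 0); ‖w_1‖ = 3.1623, so e_1 = (-0.9487, -0.3162, 0.0000).

e_1 = (-0.9487, -0.3162, 0.0000)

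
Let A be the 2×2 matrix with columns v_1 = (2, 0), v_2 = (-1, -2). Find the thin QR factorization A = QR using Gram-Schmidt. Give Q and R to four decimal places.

Q = [[1.0000, 0.0000], [0.0000, -1.0000]], R = [[2.0000, -1.0000], [0.0000, 2.0000]]

v_1 = (2, 0); ‖v_1‖ = 2.0000, so e_1 = (1.0000, 0.0000).
e_1·v_2 = 1.0000·(-1) + 0.0000·(-2) = -1.0000.
u_2 = v_2 + 1.0000·e_1 = (0.0000, -2.0000).
‖u_2‖ = 2.0000, so e_2 = (0.0000, -1.0000).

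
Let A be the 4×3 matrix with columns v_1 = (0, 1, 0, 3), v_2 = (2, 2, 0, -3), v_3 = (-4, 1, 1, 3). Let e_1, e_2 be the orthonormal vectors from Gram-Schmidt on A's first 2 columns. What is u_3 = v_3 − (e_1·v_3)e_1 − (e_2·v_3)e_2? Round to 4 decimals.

v_1 = (0, 1, 0, 3); ‖v_1‖ = 3.1623, so e_1 = (0.0000, 0.3162, 0.0000, 0.9487).
e_1·v_2 = 0.0000·2 + 0.3162·2 + 0.0000·0 + 0.9487·(-3) = -2.2136.
u_2 = v_2 + 2.2136·e_1 = (2.0000, 2.7000, 0.0000, -0.9000).
‖u_2‖ = 3.4785, so e_2 = (0.5750, 0.7762, 0.0000, -0.2587).
e_1·v_3 = 0.0000·(-4) + 0.3162·1 + 0.0000·1 + 0.9487·3 = 3.1623; e_2·v_3 = 0.5750·(-4) + 0.7762·1 + 0.0000·1 + (-0.2587)·3 = -2.2998.
u_3 = v_3 − 3.1623·e_1 + 2.2998·e_2 = (-2.6777, 1.7851, 1.0000, -0.5950).

u_3 = (-2.6777, 1.7851, 1.0000, -0.5950)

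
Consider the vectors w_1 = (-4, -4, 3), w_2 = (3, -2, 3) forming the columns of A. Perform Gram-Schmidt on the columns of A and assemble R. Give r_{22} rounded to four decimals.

w_1 = (-4, -4, 3); ‖w_1‖ = 6.4031, so q_1 = (-0.6247, -0.6247, 0.4685).
q_1·w_2 = (-0.6247)·3 + (-0.6247)·(-2) + 0.4685·3 = 0.7809.
u_2 = w_2 − 0.7809·q_1 = (3.4878, -1.5122, 2.6341).
r_{22} = ‖u_2‖ = 4.6250.

r_{22} = 4.6250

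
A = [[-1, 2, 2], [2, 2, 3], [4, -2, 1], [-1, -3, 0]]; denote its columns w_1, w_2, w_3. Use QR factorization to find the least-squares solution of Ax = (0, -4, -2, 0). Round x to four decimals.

w_1 = (-1, 2, 4, -1); ‖w_1‖ = 4.6904, so e_1 = (-0.2132, 0.4264, 0.8528, -0.2132).
e_1·w_2 = (-0.2132)·2 + 0.4264·2 + 0.8528·(-2) + (-0.2132)·(-3) = -0.6396.
u_2 = w_2 + 0.6396·e_1 = (1.8636, 2.2727, -1.4545, -3.1364).
‖u_2‖ = 4.5377, so e_2 = (0.4107, 0.5009, -0.3205, -0.6912).
e_1·w_3 = (-0.2132)·2 + 0.4264·3 + 0.8528·1 + (-0.2132)·0 = 1.7056; e_2·w_3 = 0.4107·2 + 0.5009·3 + (-0.3205)·1 + (-0.6912)·0 = 2.0034.
u_3 = w_3 − 1.7056·e_1 − 2.0034·e_2 = (1.5408, 1.2693, 0.1876, 1.7483).
‖u_3‖ = 2.6603, so e_3 = (0.5792, 0.4771, 0.0705, 0.6572).
Qᵀb = (-3.4112, -1.3623, -2.0496).
Back-substitute: x_3 = -2.0496/2.6603 = -0.7704.
x_2 = (-1.3623 − 2.0034·(-0.7704))/4.5377 = 0.0399.
x_1 = (-3.4112 + 0.6396·0.0399 − 1.7056·(-0.7704))/4.6904 = -0.4417.

x = (-0.4417, 0.0399, -0.7704)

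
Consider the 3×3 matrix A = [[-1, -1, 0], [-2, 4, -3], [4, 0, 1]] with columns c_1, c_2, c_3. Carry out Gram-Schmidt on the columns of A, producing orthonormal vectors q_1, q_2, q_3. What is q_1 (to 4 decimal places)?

q_1 = c_1/‖c_1‖ = (-1, -2, 4)/4.5826 = (-0.2182, -0.4364, 0.8729).

q_1 = (-0.2182, -0.4364, 0.8729)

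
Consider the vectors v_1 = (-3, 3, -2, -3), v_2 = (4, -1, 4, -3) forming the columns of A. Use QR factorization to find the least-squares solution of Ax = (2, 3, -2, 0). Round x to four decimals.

v_1 = (-3, 3, -2, -3); ‖v_1‖ = 5.5678, so e_1 = (-0.5388, 0.5388, -0.3592, -0.5388).
e_1·v_2 = (-0.5388)·4 + 0.5388·(-1) + (-0.3592)·4 + (-0.5388)·(-3) = -2.5145.
u_2 = v_2 + 2.5145·e_1 = (2.6452, 0.3548, 3.0968, -4.3548).
‖u_2‖ = 5.9731, so e_2 = (0.4428, 0.0594, 0.5185, -0.7291).
Qᵀb = (1.2572, 0.0270).
Back-substitute: x_2 = 0.0270/5.9731 = 0.0045.
x_1 = (1.2572 + 2.5145·0.0045)/5.5678 = 0.2278.

x = (0.2278, 0.0045)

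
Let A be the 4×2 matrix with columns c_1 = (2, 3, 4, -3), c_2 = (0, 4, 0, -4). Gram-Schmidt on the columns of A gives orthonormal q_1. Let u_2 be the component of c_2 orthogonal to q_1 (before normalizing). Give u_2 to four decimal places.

u_2 = (-1.2632, 2.1053, -2.5263, -2.1053)

q_1 = c_1/‖c_1‖ = (2, 3, 4, -3)/6.1644 = (0.3244, 0.4867, 0.6489, -0.4867).
r_{12} = q_1·c_2 = 3.8933.
u_2 = c_2 − 3.8933·q_1 = (-1.2632, 2.1053, -2.5263, -2.1053).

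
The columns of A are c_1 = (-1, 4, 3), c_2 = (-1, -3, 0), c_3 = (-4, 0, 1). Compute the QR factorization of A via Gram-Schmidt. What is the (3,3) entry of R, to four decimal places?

r_{33} = 2.4597

q_1 = c_1/‖c_1‖ = (-1, 4, 3)/5.0990 = (-0.1961, 0.7845, 0.5883).
r_{12} = q_1·c_2 = -2.1573.
u_2 = c_2 + 2.1573·q_1 = (-1.4231, -1.3077, 1.2692).
‖u_2‖ = 2.3122, so q_2 = (-0.6155, -0.5656, 0.5489).
r_{13} = q_1·c_3 = 1.3728; r_{23} = q_2·c_3 = 3.0108.
u_3 = c_3 − 1.3728·q_1 − 3.0108·q_2 = (-1.8777, 0.6259, -1.4604).
r_{33} = ‖u_3‖ = 2.4597.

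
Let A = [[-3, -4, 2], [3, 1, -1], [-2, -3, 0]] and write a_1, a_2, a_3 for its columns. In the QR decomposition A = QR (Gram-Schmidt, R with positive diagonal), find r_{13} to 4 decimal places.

r_{13} = -1.9188

a_1 = (-3, 3, -2); ‖a_1‖ = 4.6904, so q_1 = (-0.6396, 0.6396, -0.4264).
r_{13} = q_1·a_3 = -1.9188.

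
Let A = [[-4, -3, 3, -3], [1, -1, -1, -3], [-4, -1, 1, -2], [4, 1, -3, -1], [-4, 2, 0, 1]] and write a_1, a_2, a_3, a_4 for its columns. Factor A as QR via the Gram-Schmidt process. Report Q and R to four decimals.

a_1 = (-4, 1, -4, 4, -4); ‖a_1‖ = 8.0623, so q_1 = (-0.4961, 0.1240, -0.4961, 0.4961, -0.4961).
q_1·a_2 = (-0.4961)·(-3) + 0.1240·(-1) + (-0.4961)·(-1) + 0.4961·1 + (-0.4961)·2 = 1.3644.
u_2 = a_2 − 1.3644·q_1 = (-2.3231, -1.1692, -0.3231, 0.3231, 2.6769).
‖u_2‖ = 3.7601, so q_2 = (-0.6178, -0.3110, -0.0859, 0.0859, 0.7119).
q_1·a_3 = (-0.4961)·3 + 0.1240·(-1) + (-0.4961)·1 + 0.4961·(-3) + (-0.4961)·0 = -3.5970; q_2·a_3 = (-0.6178)·3 + (-0.3110)·(-1) + (-0.0859)·1 + 0.0859·(-3) + 0.7119·0 = -1.8862.
u_3 = a_3 + 3.5970·q_1 + 1.8862·q_2 = (0.0501, -1.1404, -0.9467, -1.0533, -0.4418).
‖u_3‖ = 1.8718, so q_3 = (0.0267, -0.6092, -0.5057, -0.5627, -0.2360).
q_1·a_4 = (-0.4961)·(-3) + 0.1240·(-3) + (-0.4961)·(-2) + 0.4961·(-1) + (-0.4961)·1 = 1.1163; q_2·a_4 = (-0.6178)·(-3) + (-0.3110)·(-3) + (-0.0859)·(-2) + 0.0859·(-1) + 0.7119·1 = 3.5842; q_3·a_4 = 0.0267·(-3) + (-0.6092)·(-3) + (-0.5057)·(-2) + (-0.5627)·(-1) + (-0.2360)·1 = 3.0856.
u_4 = a_4 − 1.1163·q_1 − 3.5842·q_2 − 3.0856·q_3 = (-0.3143, -0.1441, 0.4224, -0.1255, -0.2696).
‖u_4‖ = 0.6216, so q_4 = (-0.5056, -0.2318, 0.6795, -0.2019, -0.4337).

Q = [[-0.4961, -0.6178, 0.0267, -0.5056], [0.1240, -0.3110, -0.6092, -0.2318], [-0.4961, -0.0859, -0.5057, 0.6795], [0.4961, 0.0859, -0.5627, -0.2019], [-0.4961, 0.7119, -0.2360, -0.4337]], R = [[8.0623, 1.3644, -3.5970, 1.1163], [0.0000, 3.7601, -1.8862, 3.5842], [0.0000, 0.0000, 1.8718, 3.0856], [0.0000, 0.0000, 0.0000, 0.6216]]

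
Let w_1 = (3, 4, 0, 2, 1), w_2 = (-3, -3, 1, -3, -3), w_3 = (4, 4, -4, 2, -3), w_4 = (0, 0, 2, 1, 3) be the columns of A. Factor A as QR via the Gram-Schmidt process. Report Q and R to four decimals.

q_1 = w_1/‖w_1‖ = (3, 4, 0, 2, 1)/5.4772 = (0.5477, 0.7303, 0.0000, 0.3651, 0.1826).
r_{12} = q_1·w_2 = -5.4772.
u_2 = w_2 + 5.4772·q_1 = (0.0000, 1.0000, 1.0000, -1.0000, -2.0000).
‖u_2‖ = 2.6458, so q_2 = (0.0000, 0.3780, 0.3780, -0.3780, -0.7559).
r_{13} = q_1·w_3 = 5.2947; r_{23} = q_2·w_3 = 1.5119.
u_3 = w_3 − 5.2947·q_1 − 1.5119·q_2 = (1.1000, -0.4381, -4.5714, 0.6381, -2.8238).
‖u_3‖ = 5.5390, so q_3 = (0.1986, -0.0791, -0.8253, 0.1152, -0.5098).
r_{14} = q_1·w_4 = 0.9129; r_{24} = q_2·w_4 = -1.8898; r_{34} = q_3·w_4 = -3.0648.
u_4 = w_4 − 0.9129·q_1 + 1.8898·q_2 + 3.0648·q_3 = (0.1086, -0.1948, 0.1849, 0.3054, -0.1577).
‖u_4‖ = 0.4495, so q_4 = (0.2417, -0.4333, 0.4112, 0.6795, -0.3508).

Q = [[0.5477, 0.0000, 0.1986, 0.2417], [0.7303, 0.3780, -0.0791, -0.4333], [0.0000, 0.3780, -0.8253, 0.4112], [0.3651, -0.3780, 0.1152, 0.6795], [0.1826, -0.7559, -0.5098, -0.3508]], R = [[5.4772, -5.4772, 5.2947, 0.9129], [0.0000, 2.6458, 1.5119, -1.8898], [0.0000, 0.0000, 5.5390, -3.0648], [0.0000, 0.0000, 0.0000, 0.4495]]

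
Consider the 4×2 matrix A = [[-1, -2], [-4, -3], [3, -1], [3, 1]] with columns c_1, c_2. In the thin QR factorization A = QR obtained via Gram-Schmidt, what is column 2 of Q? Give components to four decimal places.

e_2 = (-0.5219, -0.4566, -0.7176, -0.0652)

e_1 = c_1/‖c_1‖ = (-1, -4, 3, 3)/5.9161 = (-0.1690, -0.6761, 0.5071, 0.5071).
r_{12} = e_1·c_2 = 2.3664.
u_2 = c_2 − 2.3664·e_1 = (-1.6000, -1.4000, -2.2000, -0.2000).
‖u_2‖ = 3.0659, so e_2 = (-0.5219, -0.4566, -0.7176, -0.0652).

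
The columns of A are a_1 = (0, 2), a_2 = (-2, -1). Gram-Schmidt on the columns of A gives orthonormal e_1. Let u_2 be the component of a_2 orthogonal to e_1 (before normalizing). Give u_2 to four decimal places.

e_1 = a_1/‖a_1‖ = (0, 2)/2.0000 = (0.0000, 1.0000).
r_{12} = e_1·a_2 = -1.0000.
u_2 = a_2 + 1.0000·e_1 = (-2.0000, 0.0000).

u_2 = (-2.0000, 0.0000)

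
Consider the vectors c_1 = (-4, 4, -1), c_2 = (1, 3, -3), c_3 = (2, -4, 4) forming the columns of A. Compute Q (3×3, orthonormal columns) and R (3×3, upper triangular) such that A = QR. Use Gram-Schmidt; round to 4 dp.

Q = [[-0.6963, 0.5959, 0.4001], [0.6963, 0.4256, 0.5779], [-0.1741, -0.6810, 0.7113]], R = [[5.7446, 1.9149, -4.8742], [0.0000, 3.9158, -3.2348], [0.0000, 0.0000, 1.3337]]

e_1 = c_1/‖c_1‖ = (-4, 4, -1)/5.7446 = (-0.6963, 0.6963, -0.1741).
r_{12} = e_1·c_2 = 1.9149.
u_2 = c_2 − 1.9149·e_1 = (2.3333, 1.6667, -2.6667).
‖u_2‖ = 3.9158, so e_2 = (0.5959, 0.4256, -0.6810).
r_{13} = e_1·c_3 = -4.8742; r_{23} = e_2·c_3 = -3.2348.
u_3 = c_3 + 4.8742·e_1 + 3.2348·e_2 = (0.5336, 0.7708, 0.9486).
‖u_3‖ = 1.3337, so e_3 = (0.4001, 0.5779, 0.7113).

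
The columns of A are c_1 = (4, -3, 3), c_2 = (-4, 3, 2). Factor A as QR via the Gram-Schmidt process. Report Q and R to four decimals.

e_1 = c_1/‖c_1‖ = (4, -3, 3)/5.8310 = (0.6860, -0.5145, 0.5145).
r_{12} = e_1·c_2 = -3.2585.
u_2 = c_2 + 3.2585·e_1 = (-1.7647, 1.3235, 3.6765).
‖u_2‖ = 4.2875, so e_2 = (-0.4116, 0.3087, 0.8575).

Q = [[0.6860, -0.4116], [-0.5145, 0.3087], [0.5145, 0.8575]], R = [[5.8310, -3.2585], [0.0000, 4.2875]]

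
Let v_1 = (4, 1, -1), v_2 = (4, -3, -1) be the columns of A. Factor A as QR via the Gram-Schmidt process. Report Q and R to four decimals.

v_1 = (4, 1, -1); ‖v_1‖ = 4.2426, so q_1 = (0.9428, 0.2357, -0.2357).
q_1·v_2 = 0.9428·4 + 0.2357·(-3) + (-0.2357)·(-1) = 3.2998.
u_2 = v_2 − 3.2998·q_1 = (0.8889, -3.7778, -0.2222).
‖u_2‖ = 3.8873, so q_2 = (0.2287, -0.9718, -0.0572).

Q = [[0.9428, 0.2287], [0.2357, -0.9718], [-0.2357, -0.0572]], R = [[4.2426, 3.2998], [0.0000, 3.8873]]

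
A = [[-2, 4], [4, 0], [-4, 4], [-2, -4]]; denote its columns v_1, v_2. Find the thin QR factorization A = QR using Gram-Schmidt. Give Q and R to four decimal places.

Q = [[-0.3162, 0.4961], [0.6325, 0.2481], [-0.6325, 0.3721], [-0.3162, -0.7442]], R = [[6.3246, -2.5298], [0.0000, 6.4498]]

q_1 = v_1/‖v_1‖ = (-2, 4, -4, -2)/6.3246 = (-0.3162, 0.6325, -0.6325, -0.3162).
r_{12} = q_1·v_2 = -2.5298.
u_2 = v_2 + 2.5298·q_1 = (3.2000, 1.6000, 2.4000, -4.8000).
‖u_2‖ = 6.4498, so q_2 = (0.4961, 0.2481, 0.3721, -0.7442).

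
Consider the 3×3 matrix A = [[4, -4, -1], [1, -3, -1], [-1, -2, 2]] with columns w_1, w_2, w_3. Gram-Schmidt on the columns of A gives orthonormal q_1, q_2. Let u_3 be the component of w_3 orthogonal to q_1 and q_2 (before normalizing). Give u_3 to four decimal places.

u_3 = (0.4936, -1.1845, 0.7897)

q_1 = w_1/‖w_1‖ = (4, 1, -1)/4.2426 = (0.9428, 0.2357, -0.2357).
r_{12} = q_1·w_2 = -4.0069.
u_2 = w_2 + 4.0069·q_1 = (-0.2222, -2.0556, -2.9444).
‖u_2‖ = 3.5978, so q_2 = (-0.0618, -0.5713, -0.8184).
r_{13} = q_1·w_3 = -1.6499; r_{23} = q_2·w_3 = -1.0037.
u_3 = w_3 + 1.6499·q_1 + 1.0037·q_2 = (0.4936, -1.1845, 0.7897).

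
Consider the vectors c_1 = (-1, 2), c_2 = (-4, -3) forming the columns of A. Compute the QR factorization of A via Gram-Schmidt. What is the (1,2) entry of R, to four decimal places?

c_1 = (-1, 2); ‖c_1‖ = 2.2361, so e_1 = (-0.4472, 0.8944).
r_{12} = e_1·c_2 = -0.8944.

r_{12} = -0.8944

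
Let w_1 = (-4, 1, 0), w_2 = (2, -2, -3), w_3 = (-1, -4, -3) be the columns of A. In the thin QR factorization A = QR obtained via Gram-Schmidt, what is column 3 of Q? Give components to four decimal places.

e_3 = (-0.2182, -0.8729, 0.4364)

w_1 = (-4, 1, 0); ‖w_1‖ = 4.1231, so e_1 = (-0.9701, 0.2425, 0.0000).
e_1·w_2 = (-0.9701)·2 + 0.2425·(-2) + 0.0000·(-3) = -2.4254.
u_2 = w_2 + 2.4254·e_1 = (-0.3529, -1.4118, -3.0000).
‖u_2‖ = 3.3343, so e_2 = (-0.1059, -0.4234, -0.8997).
e_1·w_3 = (-0.9701)·(-1) + 0.2425·(-4) + 0.0000·(-3) = 0.0000; e_2·w_3 = (-0.1059)·(-1) + (-0.4234)·(-4) + (-0.8997)·(-3) = 4.4987.
u_3 = w_3 + 0.0000·e_1 − 4.4987·e_2 = (-0.5238, -2.0952, 1.0476).
‖u_3‖ = 2.4004, so e_3 = (-0.2182, -0.8729, 0.4364).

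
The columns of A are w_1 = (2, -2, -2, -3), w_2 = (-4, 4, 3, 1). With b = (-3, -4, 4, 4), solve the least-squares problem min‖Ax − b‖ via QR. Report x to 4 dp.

w_1 = (2, -2, -2, -3); ‖w_1‖ = 4.5826, so q_1 = (0.4364, -0.4364, -0.4364, -0.6547).
q_1·w_2 = 0.4364·(-4) + (-0.4364)·4 + (-0.4364)·3 + (-0.6547)·1 = -5.4554.
u_2 = w_2 + 5.4554·q_1 = (-1.6190, 1.6190, 0.6190, -2.5714).
‖u_2‖ = 3.4983, so q_2 = (-0.4628, 0.4628, 0.1770, -0.7351).
Qᵀb = (-3.9279, -2.6952).
Back-substitute: x_2 = -2.6952/3.4983 = -0.7704.
x_1 = (-3.9279 + 5.4554·(-0.7704))/4.5826 = -1.7743.

x = (-1.7743, -0.7704)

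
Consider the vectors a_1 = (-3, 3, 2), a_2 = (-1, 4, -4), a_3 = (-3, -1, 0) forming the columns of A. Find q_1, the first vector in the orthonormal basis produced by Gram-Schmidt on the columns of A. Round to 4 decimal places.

a_1 = (-3, 3, 2); ‖a_1‖ = 4.6904, so q_1 = (-0.6396, 0.6396, 0.4264).

q_1 = (-0.6396, 0.6396, 0.4264)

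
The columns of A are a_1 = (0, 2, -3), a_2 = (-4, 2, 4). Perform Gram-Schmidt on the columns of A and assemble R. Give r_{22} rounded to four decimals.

a_1 = (0, 2, -3); ‖a_1‖ = 3.6056, so e_1 = (0.0000, 0.5547, -0.8321).
e_1·a_2 = 0.0000·(-4) + 0.5547·2 + (-0.8321)·4 = -2.2188.
u_2 = a_2 + 2.2188·e_1 = (-4.0000, 3.2308, 2.1538).
r_{22} = ‖u_2‖ = 5.5747.

r_{22} = 5.5747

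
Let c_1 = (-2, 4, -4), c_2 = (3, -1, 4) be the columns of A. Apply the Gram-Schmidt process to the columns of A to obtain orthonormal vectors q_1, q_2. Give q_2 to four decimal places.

c_1 = (-2, 4, -4); ‖c_1‖ = 6.0000, so q_1 = (-0.3333, 0.6667, -0.6667).
q_1·c_2 = (-0.3333)·3 + 0.6667·(-1) + (-0.6667)·4 = -4.3333.
u_2 = c_2 + 4.3333·q_1 = (1.5556, 1.8889, 1.1111).
‖u_2‖ = 2.6874, so q_2 = (0.5788, 0.7029, 0.4134).

q_2 = (0.5788, 0.7029, 0.4134)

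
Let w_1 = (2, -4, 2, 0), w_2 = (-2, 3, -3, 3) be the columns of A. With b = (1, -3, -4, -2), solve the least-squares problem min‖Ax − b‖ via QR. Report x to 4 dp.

x = (0.2923, 0.0462)

e_1 = w_1/‖w_1‖ = (2, -4, 2, 0)/4.8990 = (0.4082, -0.8165, 0.4082, 0.0000).
r_{12} = e_1·w_2 = -4.4907.
u_2 = w_2 + 4.4907·e_1 = (-0.1667, -0.6667, -1.1667, 3.0000).
‖u_2‖ = 3.2914, so e_2 = (-0.0506, -0.2025, -0.3545, 0.9115).
Qᵀb = (1.2247, 0.1519).
Back-substitute: x_2 = 0.1519/3.2914 = 0.0462.
x_1 = (1.2247 + 4.4907·0.0462)/4.8990 = 0.2923.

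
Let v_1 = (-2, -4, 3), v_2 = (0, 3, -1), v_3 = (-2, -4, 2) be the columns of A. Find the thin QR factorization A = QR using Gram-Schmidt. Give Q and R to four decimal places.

Q = [[-0.3714, -0.6910, -0.6202], [-0.7428, 0.6219, -0.2481], [0.5571, 0.3685, -0.7442]], R = [[5.3852, -2.7854, 4.8281], [0.0000, 1.4971, -0.3685], [0.0000, 0.0000, 0.7442]]

v_1 = (-2, -4, 3); ‖v_1‖ = 5.3852, so q_1 = (-0.3714, -0.7428, 0.5571).
q_1·v_2 = (-0.3714)·0 + (-0.7428)·3 + 0.5571·(-1) = -2.7854.
u_2 = v_2 + 2.7854·q_1 = (-1.0345, 0.9310, 0.5517).
‖u_2‖ = 1.4971, so q_2 = (-0.6910, 0.6219, 0.3685).
q_1·v_3 = (-0.3714)·(-2) + (-0.7428)·(-4) + 0.5571·2 = 4.8281; q_2·v_3 = (-0.6910)·(-2) + 0.6219·(-4) + 0.3685·2 = -0.3685.
u_3 = v_3 − 4.8281·q_1 + 0.3685·q_2 = (-0.4615, -0.1846, -0.5538).
‖u_3‖ = 0.7442, so q_3 = (-0.6202, -0.2481, -0.7442).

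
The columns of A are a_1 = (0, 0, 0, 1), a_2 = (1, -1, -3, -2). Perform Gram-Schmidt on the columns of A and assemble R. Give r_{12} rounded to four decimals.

r_{12} = -2.0000

a_1 = (0, 0, 0, 1); ‖a_1‖ = 1.0000, so e_1 = (0.0000, 0.0000, 0.0000, 1.0000).
r_{12} = e_1·a_2 = -2.0000.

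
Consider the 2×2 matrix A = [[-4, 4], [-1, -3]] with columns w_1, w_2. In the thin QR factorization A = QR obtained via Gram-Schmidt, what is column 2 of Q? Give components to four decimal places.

e_2 = (0.2425, -0.9701)

e_1 = w_1/‖w_1‖ = (-4, -1)/4.1231 = (-0.9701, -0.2425).
r_{12} = e_1·w_2 = -3.1530.
u_2 = w_2 + 3.1530·e_1 = (0.9412, -3.7647).
‖u_2‖ = 3.8806, so e_2 = (0.2425, -0.9701).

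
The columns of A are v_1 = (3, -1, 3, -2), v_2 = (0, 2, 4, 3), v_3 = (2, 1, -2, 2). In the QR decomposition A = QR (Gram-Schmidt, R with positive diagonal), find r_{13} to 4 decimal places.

r_{13} = -1.0426

v_1 = (3, -1, 3, -2); ‖v_1‖ = 4.7958, so q_1 = (0.6255, -0.2085, 0.6255, -0.4170).
r_{13} = q_1·v_3 = -1.0426.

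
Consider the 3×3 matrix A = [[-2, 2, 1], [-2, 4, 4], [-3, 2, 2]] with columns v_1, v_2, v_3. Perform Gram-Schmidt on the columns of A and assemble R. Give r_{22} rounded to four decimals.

q_1 = v_1/‖v_1‖ = (-2, -2, -3)/4.1231 = (-0.4851, -0.4851, -0.7276).
r_{12} = q_1·v_2 = -4.3656.
u_2 = v_2 + 4.3656·q_1 = (-0.1176, 1.8824, -1.1765).
r_{22} = ‖u_2‖ = 2.2229.

r_{22} = 2.2229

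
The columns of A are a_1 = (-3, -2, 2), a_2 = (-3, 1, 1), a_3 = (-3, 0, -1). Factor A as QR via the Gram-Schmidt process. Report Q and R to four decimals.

a_1 = (-3, -2, 2); ‖a_1‖ = 4.1231, so q_1 = (-0.7276, -0.4851, 0.4851).
q_1·a_2 = (-0.7276)·(-3) + (-0.4851)·1 + 0.4851·1 = 2.1828.
u_2 = a_2 − 2.1828·q_1 = (-1.4118, 2.0588, -0.0588).
‖u_2‖ = 2.4971, so q_2 = (-0.5654, 0.8245, -0.0236).
q_1·a_3 = (-0.7276)·(-3) + (-0.4851)·0 + 0.4851·(-1) = 1.6977; q_2·a_3 = (-0.5654)·(-3) + 0.8245·0 + (-0.0236)·(-1) = 1.7197.
u_3 = a_3 − 1.6977·q_1 − 1.7197·q_2 = (-0.7925, -0.5943, -1.7830).
‖u_3‖ = 2.0397, so q_3 = (-0.3885, -0.2914, -0.8742).

Q = [[-0.7276, -0.5654, -0.3885], [-0.4851, 0.8245, -0.2914], [0.4851, -0.0236, -0.8742]], R = [[4.1231, 2.1828, 1.6977], [0.0000, 2.4971, 1.7197], [0.0000, 0.0000, 2.0397]]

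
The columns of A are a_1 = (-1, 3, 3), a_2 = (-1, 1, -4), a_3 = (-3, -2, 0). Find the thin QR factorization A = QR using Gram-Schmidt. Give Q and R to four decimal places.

Q = [[-0.2294, -0.3715, -0.8996], [0.6882, 0.5917, -0.4198], [0.6882, -0.7155, 0.1200]], R = [[4.3589, -1.8353, -0.6882], [0.0000, 3.8251, -0.0688], [0.0000, 0.0000, 3.5386]]

a_1 = (-1, 3, 3); ‖a_1‖ = 4.3589, so e_1 = (-0.2294, 0.6882, 0.6882).
e_1·a_2 = (-0.2294)·(-1) + 0.6882·1 + 0.6882·(-4) = -1.8353.
u_2 = a_2 + 1.8353·e_1 = (-1.4211, 2.2632, -2.7368).
‖u_2‖ = 3.8251, so e_2 = (-0.3715, 0.5917, -0.7155).
e_1·a_3 = (-0.2294)·(-3) + 0.6882·(-2) + 0.6882·0 = -0.6882; e_2·a_3 = (-0.3715)·(-3) + 0.5917·(-2) + (-0.7155)·0 = -0.0688.
u_3 = a_3 + 0.6882·e_1 + 0.0688·e_2 = (-3.1835, -1.4856, 0.4245).
‖u_3‖ = 3.5386, so e_3 = (-0.8996, -0.4198, 0.1200).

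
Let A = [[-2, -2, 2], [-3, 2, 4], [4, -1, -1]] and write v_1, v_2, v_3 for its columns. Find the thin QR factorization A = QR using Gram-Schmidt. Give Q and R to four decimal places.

q_1 = v_1/‖v_1‖ = (-2, -3, 4)/5.3852 = (-0.3714, -0.5571, 0.7428).
r_{12} = q_1·v_2 = -1.1142.
u_2 = v_2 + 1.1142·q_1 = (-2.4138, 1.3793, -0.1724).
‖u_2‖ = 2.7854, so q_2 = (-0.8666, 0.4952, -0.0619).
r_{13} = q_1·v_3 = -3.7139; r_{23} = q_2·v_3 = 0.3095.
u_3 = v_3 + 3.7139·q_1 − 0.3095·q_2 = (0.8889, 1.7778, 1.7778).
‖u_3‖ = 2.6667, so q_3 = (0.3333, 0.6667, 0.6667).

Q = [[-0.3714, -0.8666, 0.3333], [-0.5571, 0.4952, 0.6667], [0.7428, -0.0619, 0.6667]], R = [[5.3852, -1.1142, -3.7139], [0.0000, 2.7854, 0.3095], [0.0000, 0.0000, 2.6667]]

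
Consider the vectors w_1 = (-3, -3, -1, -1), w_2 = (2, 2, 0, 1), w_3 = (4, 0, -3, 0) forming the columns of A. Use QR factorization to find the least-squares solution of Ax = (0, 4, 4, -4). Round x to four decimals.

x = (-4.6667, -6.1159, -0.2029)

w_1 = (-3, -3, -1, -1); ‖w_1‖ = 4.4721, so q_1 = (-0.6708, -0.6708, -0.2236, -0.2236).
q_1·w_2 = (-0.6708)·2 + (-0.6708)·2 + (-0.2236)·0 + (-0.2236)·1 = -2.9069.
u_2 = w_2 + 2.9069·q_1 = (0.0500, 0.0500, -0.6500, 0.3500).
‖u_2‖ = 0.7416, so q_2 = (0.0674, 0.0674, -0.8765, 0.4719).
q_1·w_3 = (-0.6708)·4 + (-0.6708)·0 + (-0.2236)·(-3) + (-0.2236)·0 = -2.0125; q_2·w_3 = 0.0674·4 + 0.0674·0 + (-0.8765)·(-3) + 0.4719·0 = 2.8991.
u_3 = w_3 + 2.0125·q_1 − 2.8991·q_2 = (2.4545, -1.5455, -0.9091, -1.8182).
‖u_3‖ = 3.5420, so q_3 = (0.6930, -0.4363, -0.2567, -0.5133).
Qᵀb = (-2.6833, -5.1239, -0.7187).
Back-substitute: x_3 = -0.7187/3.5420 = -0.2029.
x_2 = (-5.1239 − 2.8991·(-0.2029))/0.7416 = -6.1159.
x_1 = (-2.6833 + 2.9069·(-6.1159) + 2.0125·(-0.2029))/4.4721 = -4.6667.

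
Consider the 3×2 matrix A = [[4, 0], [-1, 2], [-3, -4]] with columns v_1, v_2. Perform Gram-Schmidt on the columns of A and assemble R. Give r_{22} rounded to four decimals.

e_1 = v_1/‖v_1‖ = (4, -1, -3)/5.0990 = (0.7845, -0.1961, -0.5883).
r_{12} = e_1·v_2 = 1.9612.
u_2 = v_2 − 1.9612·e_1 = (-1.5385, 2.3846, -2.8462).
r_{22} = ‖u_2‖ = 4.0192.

r_{22} = 4.0192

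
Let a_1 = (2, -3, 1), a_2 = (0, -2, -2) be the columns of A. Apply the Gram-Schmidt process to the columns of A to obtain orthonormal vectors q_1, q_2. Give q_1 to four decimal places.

q_1 = (0.5345, -0.8018, 0.2673)

a_1 = (2, -3, 1); ‖a_1‖ = 3.7417, so q_1 = (0.5345, -0.8018, 0.2673).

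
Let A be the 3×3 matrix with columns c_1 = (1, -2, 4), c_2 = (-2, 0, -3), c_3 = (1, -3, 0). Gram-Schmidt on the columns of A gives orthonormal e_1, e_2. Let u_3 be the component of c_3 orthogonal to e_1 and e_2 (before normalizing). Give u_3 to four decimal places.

u_3 = (1.6364, -1.3636, -1.0909)

c_1 = (1, -2, 4); ‖c_1‖ = 4.5826, so e_1 = (0.2182, -0.4364, 0.8729).
e_1·c_2 = 0.2182·(-2) + (-0.4364)·0 + 0.8729·(-3) = -3.0551.
u_2 = c_2 + 3.0551·e_1 = (-1.3333, -1.3333, -0.3333).
‖u_2‖ = 1.9149, so e_2 = (-0.6963, -0.6963, -0.1741).
e_1·c_3 = 0.2182·1 + (-0.4364)·(-3) + 0.8729·0 = 1.5275; e_2·c_3 = (-0.6963)·1 + (-0.6963)·(-3) + (-0.1741)·0 = 1.3926.
u_3 = c_3 − 1.5275·e_1 − 1.3926·e_2 = (1.6364, -1.3636, -1.0909).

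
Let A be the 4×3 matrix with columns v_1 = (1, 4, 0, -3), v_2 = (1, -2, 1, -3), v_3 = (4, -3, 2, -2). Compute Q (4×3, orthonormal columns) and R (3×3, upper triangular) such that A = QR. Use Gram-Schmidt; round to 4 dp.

Q = [[0.1961, 0.2396, 0.9035], [0.7845, -0.5989, 0.0397], [0.0000, 0.2595, 0.2382], [-0.5883, -0.7187, 0.3541]], R = [[5.0990, 0.3922, -0.3922], [0.0000, 3.8531, 4.7115], [0.0000, 0.0000, 3.2631]]

v_1 = (1, 4, 0, -3); ‖v_1‖ = 5.0990, so q_1 = (0.1961, 0.7845, 0.0000, -0.5883).
q_1·v_2 = 0.1961·1 + 0.7845·(-2) + 0.0000·1 + (-0.5883)·(-3) = 0.3922.
u_2 = v_2 − 0.3922·q_1 = (0.9231, -2.3077, 1.0000, -2.7692).
‖u_2‖ = 3.8531, so q_2 = (0.2396, -0.5989, 0.2595, -0.7187).
q_1·v_3 = 0.1961·4 + 0.7845·(-3) + 0.0000·2 + (-0.5883)·(-2) = -0.3922; q_2·v_3 = 0.2396·4 + (-0.5989)·(-3) + 0.2595·2 + (-0.7187)·(-2) = 4.7115.
u_3 = v_3 + 0.3922·q_1 − 4.7115·q_2 = (2.9482, 0.1295, 0.7772, 1.1554).
‖u_3‖ = 3.2631, so q_3 = (0.9035, 0.0397, 0.2382, 0.3541).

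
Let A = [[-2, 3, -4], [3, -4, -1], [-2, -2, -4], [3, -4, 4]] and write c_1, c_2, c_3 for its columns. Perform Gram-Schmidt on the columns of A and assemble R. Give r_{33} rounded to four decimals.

r_{33} = 4.5495

e_1 = c_1/‖c_1‖ = (-2, 3, -2, 3)/5.0990 = (-0.3922, 0.5883, -0.3922, 0.5883).
r_{12} = e_1·c_2 = -5.0990.
u_2 = c_2 + 5.0990·e_1 = (1.0000, -1.0000, -4.0000, -1.0000).
‖u_2‖ = 4.3589, so e_2 = (0.2294, -0.2294, -0.9177, -0.2294).
r_{13} = e_1·c_3 = 4.9029; r_{23} = e_2·c_3 = 2.0647.
u_3 = c_3 − 4.9029·e_1 − 2.0647·e_2 = (-2.5506, -3.4109, -0.1822, 1.5891).
r_{33} = ‖u_3‖ = 4.5495.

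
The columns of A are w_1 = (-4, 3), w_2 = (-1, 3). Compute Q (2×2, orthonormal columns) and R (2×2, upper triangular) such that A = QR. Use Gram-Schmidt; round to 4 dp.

Q = [[-0.8000, 0.6000], [0.6000, 0.8000]], R = [[5.0000, 2.6000], [0.0000, 1.8000]]

w_1 = (-4, 3); ‖w_1‖ = 5.0000, so q_1 = (-0.8000, 0.6000).
q_1·w_2 = (-0.8000)·(-1) + 0.6000·3 = 2.6000.
u_2 = w_2 − 2.6000·q_1 = (1.0800, 1.4400).
‖u_2‖ = 1.8000, so q_2 = (0.6000, 0.8000).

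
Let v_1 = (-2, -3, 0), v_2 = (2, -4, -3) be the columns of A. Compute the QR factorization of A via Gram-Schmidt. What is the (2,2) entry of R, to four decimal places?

r_{22} = 4.9068

v_1 = (-2, -3, 0); ‖v_1‖ = 3.6056, so e_1 = (-0.5547, -0.8321, 0.0000).
e_1·v_2 = (-0.5547)·2 + (-0.8321)·(-4) + 0.0000·(-3) = 2.2188.
u_2 = v_2 − 2.2188·e_1 = (3.2308, -2.1538, -3.0000).
r_{22} = ‖u_2‖ = 4.9068.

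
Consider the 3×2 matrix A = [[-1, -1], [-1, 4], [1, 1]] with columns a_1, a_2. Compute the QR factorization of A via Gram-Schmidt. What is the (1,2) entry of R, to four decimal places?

a_1 = (-1, -1, 1); ‖a_1‖ = 1.7321, so q_1 = (-0.5774, -0.5774, 0.5774).
r_{12} = q_1·a_2 = -1.1547.

r_{12} = -1.1547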